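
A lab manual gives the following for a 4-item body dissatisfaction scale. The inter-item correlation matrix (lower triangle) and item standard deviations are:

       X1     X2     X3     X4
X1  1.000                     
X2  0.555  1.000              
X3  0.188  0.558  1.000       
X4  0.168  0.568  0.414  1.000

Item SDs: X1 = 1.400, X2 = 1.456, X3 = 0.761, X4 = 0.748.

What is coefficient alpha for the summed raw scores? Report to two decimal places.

coefficient alpha = 0.71

Σσ²ᵢ = 1.400² + 1.456² + 0.761² + 0.748² = 5.2186
Covariances σ_ij = r_ij · s_i · s_j:
  σ(X1,X2) = 0.555 × 1.400 × 1.456 = 1.1313
  σ(X1,X3) = 0.188 × 1.400 × 0.761 = 0.2003
  σ(X1,X4) = 0.168 × 1.400 × 0.748 = 0.1759
  σ(X2,X3) = 0.558 × 1.456 × 0.761 = 0.6183
  σ(X2,X4) = 0.568 × 1.456 × 0.748 = 0.6186
  σ(X3,X4) = 0.414 × 0.761 × 0.748 = 0.2357
σ²_T = Σσ²ᵢ + 2·Σσ_ij = 5.2186 + 2 × 2.9801 = 11.1788
α = (4/3)·(1 − 5.2186/11.1788) = 0.71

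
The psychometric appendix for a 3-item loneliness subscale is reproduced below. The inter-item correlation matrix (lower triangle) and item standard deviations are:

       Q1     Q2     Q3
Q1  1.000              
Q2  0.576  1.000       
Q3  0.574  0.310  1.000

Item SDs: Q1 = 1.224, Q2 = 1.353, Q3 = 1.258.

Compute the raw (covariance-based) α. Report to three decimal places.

α = 0.736

Σσ²ᵢ = 1.224² + 1.353² + 1.258² = 4.9113
Covariances σ_ij = r_ij · s_i · s_j:
  σ(Q1,Q2) = 0.576 × 1.224 × 1.353 = 0.9539
  σ(Q1,Q3) = 0.574 × 1.224 × 1.258 = 0.8838
  σ(Q2,Q3) = 0.310 × 1.353 × 1.258 = 0.5276
σ²_T = Σσ²ᵢ + 2·Σσ_ij = 4.9113 + 2 × 2.3653 = 9.6419
α = (3/2)·(1 − 4.9113/9.6419) = 0.736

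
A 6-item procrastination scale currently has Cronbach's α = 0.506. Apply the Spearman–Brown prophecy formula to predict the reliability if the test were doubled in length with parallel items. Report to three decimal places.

Length factor m = 2
α' = m·α / (1 + (m−1)·α)
   = 2 × 0.506 / (1 + (2 − 1) × 0.506)
   = 1.0120 / 1.5060 = 0.672

predicted reliability = 0.672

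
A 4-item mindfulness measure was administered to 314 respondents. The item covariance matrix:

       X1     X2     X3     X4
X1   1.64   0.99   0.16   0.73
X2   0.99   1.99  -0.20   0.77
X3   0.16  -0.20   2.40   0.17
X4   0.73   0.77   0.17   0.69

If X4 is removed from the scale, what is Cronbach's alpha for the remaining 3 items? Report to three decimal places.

Remaining items: X1, X2, X3 (k = 3).
sum of item variances = 1.64 + 1.99 + 2.40 = 6.03
σ²_T = 6.03 + 2 × 0.95 = 7.93
α (item deleted) = (3/2)·(1 − 6.03/7.93) = 0.359

Cronbach's alpha = 0.359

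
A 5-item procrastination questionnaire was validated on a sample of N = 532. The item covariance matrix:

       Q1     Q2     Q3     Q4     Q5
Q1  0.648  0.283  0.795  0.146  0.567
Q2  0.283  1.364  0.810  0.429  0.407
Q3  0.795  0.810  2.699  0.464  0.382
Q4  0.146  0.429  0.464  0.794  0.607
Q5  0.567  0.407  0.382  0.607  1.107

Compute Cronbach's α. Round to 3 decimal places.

Cronbach's α = 0.746

sum of item variances = 0.648 + 1.364 + 2.699 + 0.794 + 1.107 = 6.612
Σ_{i<j} σ_ij = 4.890
total variance = 6.612 + 2 × 4.890 = 16.392
α = (k/(k−1))·(1 − sum of item variances/total variance) = (5/4)·(1 − 6.612/16.392) = 0.746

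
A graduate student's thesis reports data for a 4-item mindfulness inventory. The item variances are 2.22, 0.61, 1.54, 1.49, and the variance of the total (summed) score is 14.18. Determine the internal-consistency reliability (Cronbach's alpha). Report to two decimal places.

α = 0.78

sum of item variances = 2.22 + 0.61 + 1.54 + 1.49 = 5.86
α = (k/(k−1))·(1 − sum of item variances/total variance) = (4/3)·(1 − 5.86/14.18) = 0.78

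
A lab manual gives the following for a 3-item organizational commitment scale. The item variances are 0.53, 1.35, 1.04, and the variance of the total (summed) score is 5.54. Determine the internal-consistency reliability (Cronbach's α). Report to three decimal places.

Σσ²ᵢ = 0.53 + 1.35 + 1.04 = 2.92
α = (k/(k−1))·(1 − Σσ²ᵢ/σ²_total) = (3/2)·(1 − 2.92/5.54) = 0.709

Cronbach's α = 0.709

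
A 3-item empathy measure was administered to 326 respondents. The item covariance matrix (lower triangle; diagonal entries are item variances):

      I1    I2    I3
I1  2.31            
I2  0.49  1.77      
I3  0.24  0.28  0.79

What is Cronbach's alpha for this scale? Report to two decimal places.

Σσᵢ² = 2.31 + 1.77 + 0.79 = 4.87
Sum of off-diagonal covariances = 1.01
σ²_T = 4.87 + 2 × 1.01 = 6.89
α = (k/(k−1))·(1 − Σσᵢ²/σ²_T) = (3/2)·(1 − 4.87/6.89) = 0.44

α = 0.44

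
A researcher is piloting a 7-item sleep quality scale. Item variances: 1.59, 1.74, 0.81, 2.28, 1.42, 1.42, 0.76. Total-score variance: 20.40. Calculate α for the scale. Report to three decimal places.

Σσ²ᵢ = 1.59 + 1.74 + 0.81 + 2.28 + 1.42 + 1.42 + 0.76 = 10.02
α = (k/(k−1))·(1 − Σσ²ᵢ/total variance) = (7/6)·(1 − 10.02/20.40) = 0.594

α = 0.594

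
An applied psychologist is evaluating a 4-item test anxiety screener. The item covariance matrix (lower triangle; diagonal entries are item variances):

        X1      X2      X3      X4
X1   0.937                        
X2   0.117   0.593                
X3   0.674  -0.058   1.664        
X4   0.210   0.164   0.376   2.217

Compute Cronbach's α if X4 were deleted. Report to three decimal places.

α = 0.472

Remaining items: X1, X2, X3 (k = 3).
ΣVar(i) = 0.937 + 0.593 + 1.664 = 3.194
Var(T) = 3.194 + 2 × 0.733 = 4.660
α (item deleted) = (3/2)·(1 − 3.194/4.660) = 0.472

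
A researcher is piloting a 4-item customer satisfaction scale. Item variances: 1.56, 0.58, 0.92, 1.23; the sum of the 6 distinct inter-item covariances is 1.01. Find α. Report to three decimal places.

sum of item variances = 1.56 + 0.58 + 0.92 + 1.23 = 4.29
Sum of distinct covariances = 1.01
σ²_total = sum of item variances + 2·Σcov = 4.29 + 2 × 1.01 = 6.31
α = (4/3)·(1 − 4.29/6.31) = 0.427

α = 0.427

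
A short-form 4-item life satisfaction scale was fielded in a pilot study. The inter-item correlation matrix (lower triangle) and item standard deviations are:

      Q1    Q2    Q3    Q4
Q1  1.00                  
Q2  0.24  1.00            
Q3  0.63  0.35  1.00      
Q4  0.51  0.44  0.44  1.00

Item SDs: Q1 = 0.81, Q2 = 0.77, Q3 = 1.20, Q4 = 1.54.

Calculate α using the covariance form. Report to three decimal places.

Σσ²ᵢ = 0.81² + 0.77² + 1.20² + 1.54² = 5.0606
Covariances σ_ij = r_ij · s_i · s_j:
  σ(Q1,Q2) = 0.24 × 0.81 × 0.77 = 0.1497
  σ(Q1,Q3) = 0.63 × 0.81 × 1.20 = 0.6124
  σ(Q1,Q4) = 0.51 × 0.81 × 1.54 = 0.6362
  σ(Q2,Q3) = 0.35 × 0.77 × 1.20 = 0.3234
  σ(Q2,Q4) = 0.44 × 0.77 × 1.54 = 0.5218
  σ(Q3,Q4) = 0.44 × 1.20 × 1.54 = 0.8131
σ²_T = Σσ²ᵢ + 2·Σσ_ij = 5.0606 + 2 × 3.0566 = 11.1738
α = (4/3)·(1 − 5.0606/11.1738) = 0.729

α = 0.729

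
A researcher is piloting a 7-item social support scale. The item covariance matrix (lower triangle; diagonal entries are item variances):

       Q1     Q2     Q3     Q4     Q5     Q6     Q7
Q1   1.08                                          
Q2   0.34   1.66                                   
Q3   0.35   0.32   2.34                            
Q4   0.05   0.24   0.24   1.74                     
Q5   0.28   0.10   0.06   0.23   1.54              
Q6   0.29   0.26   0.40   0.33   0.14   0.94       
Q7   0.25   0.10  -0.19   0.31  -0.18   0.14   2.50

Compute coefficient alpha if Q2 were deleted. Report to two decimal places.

α = 0.42

Remaining items: Q1, Q3, Q4, Q5, Q6, Q7 (k = 6).
sum of item variances = 1.08 + 2.34 + 1.74 + 1.54 + 0.94 + 2.50 = 10.14
σ²_T = 10.14 + 2 × 2.70 = 15.54
α (item deleted) = (6/5)·(1 − 10.14/15.54) = 0.42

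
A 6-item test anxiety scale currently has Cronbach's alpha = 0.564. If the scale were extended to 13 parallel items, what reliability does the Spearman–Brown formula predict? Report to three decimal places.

predicted reliability = 0.737

Length factor m = 13/6 = 2.1667
α' = m·α / (1 + (m−1)·α)
   = 13/6 × 0.564 / (1 + (13/6 − 1) × 0.564)
   = 1.2220 / 1.6580 = 0.737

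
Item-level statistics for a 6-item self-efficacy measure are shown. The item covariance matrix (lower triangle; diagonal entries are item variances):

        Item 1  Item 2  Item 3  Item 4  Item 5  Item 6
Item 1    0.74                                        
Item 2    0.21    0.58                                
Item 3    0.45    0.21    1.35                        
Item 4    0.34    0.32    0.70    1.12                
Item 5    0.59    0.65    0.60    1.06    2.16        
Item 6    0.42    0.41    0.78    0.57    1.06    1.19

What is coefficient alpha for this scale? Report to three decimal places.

Σσ²ᵢ = 0.74 + 0.58 + 1.35 + 1.12 + 2.16 + 1.19 = 7.14
Σ_{i<j} σ_ij = 8.37
total variance = 7.14 + 2 × 8.37 = 23.88
α = (k/(k−1))·(1 − Σσ²ᵢ/total variance) = (6/5)·(1 − 7.14/23.88) = 0.841

α = 0.841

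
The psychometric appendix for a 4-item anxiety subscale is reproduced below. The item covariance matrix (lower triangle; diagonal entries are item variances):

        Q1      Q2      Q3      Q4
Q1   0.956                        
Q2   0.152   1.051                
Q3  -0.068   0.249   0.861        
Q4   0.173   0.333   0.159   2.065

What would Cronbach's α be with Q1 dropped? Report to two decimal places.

Cronbach's α = 0.41

Remaining items: Q2, Q3, Q4 (k = 3).
Σσ²ᵢ = 1.051 + 0.861 + 2.065 = 3.977
Var(T) = 3.977 + 2 × 0.741 = 5.459
α (item deleted) = (3/2)·(1 − 3.977/5.459) = 0.41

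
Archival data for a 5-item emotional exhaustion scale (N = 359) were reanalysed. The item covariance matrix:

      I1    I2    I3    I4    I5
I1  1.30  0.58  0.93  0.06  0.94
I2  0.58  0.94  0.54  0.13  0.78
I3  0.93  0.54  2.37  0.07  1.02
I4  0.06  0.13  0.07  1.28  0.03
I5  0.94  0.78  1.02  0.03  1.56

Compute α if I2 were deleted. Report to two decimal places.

Remaining items: I1, I3, I4, I5 (k = 4).
ΣVar(i) = 1.30 + 2.37 + 1.28 + 1.56 = 6.51
total variance = 6.51 + 2 × 3.05 = 12.61
α (item deleted) = (4/3)·(1 − 6.51/12.61) = 0.64

α = 0.64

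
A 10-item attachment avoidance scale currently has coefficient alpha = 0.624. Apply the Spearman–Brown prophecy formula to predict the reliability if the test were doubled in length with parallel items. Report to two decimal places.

predicted reliability = 0.77

Length factor m = 2
α' = m·α / (1 + (m−1)·α)
   = 2 × 0.624 / (1 + (2 − 1) × 0.624)
   = 1.2480 / 1.6240 = 0.77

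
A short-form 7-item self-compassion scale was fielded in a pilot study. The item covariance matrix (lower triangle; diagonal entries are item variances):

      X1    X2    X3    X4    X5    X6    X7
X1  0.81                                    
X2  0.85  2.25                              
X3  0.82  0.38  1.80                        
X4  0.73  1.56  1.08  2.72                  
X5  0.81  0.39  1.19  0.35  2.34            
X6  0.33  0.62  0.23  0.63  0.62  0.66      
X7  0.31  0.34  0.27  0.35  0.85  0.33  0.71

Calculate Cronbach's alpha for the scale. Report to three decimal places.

sum of item variances = 0.81 + 2.25 + 1.80 + 2.72 + 2.34 + 0.66 + 0.71 = 11.29
Sum of the distinct covariances = 13.04
σ²_total = 11.29 + 2 × 13.04 = 37.37
α = (k/(k−1))·(1 − sum of item variances/σ²_total) = (7/6)·(1 − 11.29/37.37) = 0.814

Cronbach's alpha = 0.814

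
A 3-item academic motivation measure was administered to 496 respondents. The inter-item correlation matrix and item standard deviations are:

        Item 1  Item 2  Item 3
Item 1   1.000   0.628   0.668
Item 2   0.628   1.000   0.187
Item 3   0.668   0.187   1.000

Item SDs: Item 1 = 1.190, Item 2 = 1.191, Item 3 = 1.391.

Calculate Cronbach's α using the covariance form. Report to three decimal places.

Σσ²ᵢ = 1.190² + 1.191² + 1.391² = 4.7695
Covariances σ_ij = r_ij · s_i · s_j:
  σ(Item 1,Item 2) = 0.628 × 1.190 × 1.191 = 0.8901
  σ(Item 1,Item 3) = 0.668 × 1.190 × 1.391 = 1.1057
  σ(Item 2,Item 3) = 0.187 × 1.191 × 1.391 = 0.3098
σ²_T = Σσ²ᵢ + 2·Σσ_ij = 4.7695 + 2 × 2.3056 = 9.3807
α = (3/2)·(1 − 4.7695/9.3807) = 0.737

Cronbach's α = 0.737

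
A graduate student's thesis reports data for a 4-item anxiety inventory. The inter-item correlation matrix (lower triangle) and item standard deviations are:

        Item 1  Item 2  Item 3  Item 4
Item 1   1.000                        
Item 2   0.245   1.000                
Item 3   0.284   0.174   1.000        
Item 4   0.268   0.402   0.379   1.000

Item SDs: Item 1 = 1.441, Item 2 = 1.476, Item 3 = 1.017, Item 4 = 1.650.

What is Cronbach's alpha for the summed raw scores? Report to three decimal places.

Σσ²ᵢ = 1.441² + 1.476² + 1.017² + 1.650² = 8.0118
Covariances σ_ij = r_ij · s_i · s_j:
  σ(Item 1,Item 2) = 0.245 × 1.441 × 1.476 = 0.5211
  σ(Item 1,Item 3) = 0.284 × 1.441 × 1.017 = 0.4162
  σ(Item 1,Item 4) = 0.268 × 1.441 × 1.650 = 0.6372
  σ(Item 2,Item 3) = 0.174 × 1.476 × 1.017 = 0.2612
  σ(Item 2,Item 4) = 0.402 × 1.476 × 1.650 = 0.9790
  σ(Item 3,Item 4) = 0.379 × 1.017 × 1.650 = 0.6360
σ²_T = Σσ²ᵢ + 2·Σσ_ij = 8.0118 + 2 × 3.4507 = 14.9132
α = (4/3)·(1 − 8.0118/14.9132) = 0.617

Cronbach's alpha = 0.617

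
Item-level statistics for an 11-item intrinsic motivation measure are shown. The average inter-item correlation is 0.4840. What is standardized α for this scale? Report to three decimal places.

standardized α = 0.912

Standardized α = k·r̄ / (1 + (k−1)·r̄) = 11 × 0.4840 / (1 + 10 × 0.4840)
  = 5.3240 / 5.8400 = 0.912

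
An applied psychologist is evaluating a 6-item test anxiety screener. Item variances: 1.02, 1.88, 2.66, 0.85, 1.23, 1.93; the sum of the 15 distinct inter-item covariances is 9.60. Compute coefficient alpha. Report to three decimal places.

Σσ²ᵢ = 1.02 + 1.88 + 2.66 + 0.85 + 1.23 + 1.93 = 9.57
Sum of distinct covariances = 9.60
Var(T) = Σσ²ᵢ + 2·Σcov = 9.57 + 2 × 9.60 = 28.77
α = (6/5)·(1 − 9.57/28.77) = 0.801

α = 0.801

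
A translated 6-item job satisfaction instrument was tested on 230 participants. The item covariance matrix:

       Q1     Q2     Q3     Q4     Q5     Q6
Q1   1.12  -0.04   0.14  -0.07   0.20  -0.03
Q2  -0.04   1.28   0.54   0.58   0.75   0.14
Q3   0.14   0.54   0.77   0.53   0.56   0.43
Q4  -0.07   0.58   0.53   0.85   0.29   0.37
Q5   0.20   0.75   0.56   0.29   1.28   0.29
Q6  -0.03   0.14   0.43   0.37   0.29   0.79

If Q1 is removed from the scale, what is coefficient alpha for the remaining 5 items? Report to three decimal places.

coefficient alpha = 0.804

Remaining items: Q2, Q3, Q4, Q5, Q6 (k = 5).
sum of item variances = 1.28 + 0.77 + 0.85 + 1.28 + 0.79 = 4.97
σ²_total = 4.97 + 2 × 4.48 = 13.93
α (item deleted) = (5/4)·(1 − 4.97/13.93) = 0.804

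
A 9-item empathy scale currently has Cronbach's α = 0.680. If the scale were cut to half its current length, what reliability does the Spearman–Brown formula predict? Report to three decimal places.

predicted reliability = 0.515

Length factor m = 1/2
α' = m·α / (1 − (1−m)·α)
   = 1/2 × 0.680 / (1 − (1 − 1/2) × 0.680)
   = 0.3400 / 0.6600 = 0.515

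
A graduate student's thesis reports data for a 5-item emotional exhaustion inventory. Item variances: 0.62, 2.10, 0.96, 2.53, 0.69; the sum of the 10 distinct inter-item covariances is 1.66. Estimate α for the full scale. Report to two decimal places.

Σσ²ᵢ = 0.62 + 2.10 + 0.96 + 2.53 + 0.69 = 6.90
Sum of distinct covariances = 1.66
σ²_T = Σσ²ᵢ + 2·Σcov = 6.90 + 2 × 1.66 = 10.22
α = (5/4)·(1 − 6.90/10.22) = 0.41

α = 0.41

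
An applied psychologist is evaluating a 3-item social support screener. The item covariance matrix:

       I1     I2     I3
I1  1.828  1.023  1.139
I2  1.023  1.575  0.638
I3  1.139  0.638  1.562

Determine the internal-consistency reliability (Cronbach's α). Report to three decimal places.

Σσᵢ² = 1.828 + 1.575 + 1.562 = 4.965
Σ_{i<j} σ_ij = 2.800
σ²_T = 4.965 + 2 × 2.800 = 10.565
α = (k/(k−1))·(1 − Σσᵢ²/σ²_T) = (3/2)·(1 − 4.965/10.565) = 0.795

Cronbach's α = 0.795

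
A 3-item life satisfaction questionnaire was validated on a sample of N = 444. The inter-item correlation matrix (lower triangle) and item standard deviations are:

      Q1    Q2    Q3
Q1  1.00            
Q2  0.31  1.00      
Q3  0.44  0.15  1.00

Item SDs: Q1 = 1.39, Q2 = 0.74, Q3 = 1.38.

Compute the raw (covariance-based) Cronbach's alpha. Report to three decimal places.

Cronbach's alpha = 0.563

Σσ²ᵢ = 1.39² + 0.74² + 1.38² = 4.3841
Covariances σ_ij = r_ij · s_i · s_j:
  σ(Q1,Q2) = 0.31 × 1.39 × 0.74 = 0.3189
  σ(Q1,Q3) = 0.44 × 1.39 × 1.38 = 0.8440
  σ(Q2,Q3) = 0.15 × 0.74 × 1.38 = 0.1532
σ²_T = Σσ²ᵢ + 2·Σσ_ij = 4.3841 + 2 × 1.3161 = 7.0163
α = (3/2)·(1 − 4.3841/7.0163) = 0.563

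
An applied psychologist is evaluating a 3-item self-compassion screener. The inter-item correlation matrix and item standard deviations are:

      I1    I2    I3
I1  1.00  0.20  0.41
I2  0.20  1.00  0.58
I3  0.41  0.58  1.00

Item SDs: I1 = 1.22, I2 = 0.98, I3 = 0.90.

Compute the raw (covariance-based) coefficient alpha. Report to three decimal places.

α = 0.636

Σσ²ᵢ = 1.22² + 0.98² + 0.90² = 3.2588
Covariances σ_ij = r_ij · s_i · s_j:
  σ(I1,I2) = 0.20 × 1.22 × 0.98 = 0.2391
  σ(I1,I3) = 0.41 × 1.22 × 0.90 = 0.4502
  σ(I2,I3) = 0.58 × 0.98 × 0.90 = 0.5116
σ²_T = Σσ²ᵢ + 2·Σσ_ij = 3.2588 + 2 × 1.2009 = 5.6606
α = (3/2)·(1 − 3.2588/5.6606) = 0.636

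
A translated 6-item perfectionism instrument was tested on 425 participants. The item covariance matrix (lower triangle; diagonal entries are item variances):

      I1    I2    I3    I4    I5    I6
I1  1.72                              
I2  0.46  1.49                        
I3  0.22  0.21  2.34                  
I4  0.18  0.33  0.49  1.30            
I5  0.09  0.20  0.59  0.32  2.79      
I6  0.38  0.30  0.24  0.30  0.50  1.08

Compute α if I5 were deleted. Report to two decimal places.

α = 0.55

Remaining items: I1, I2, I3, I4, I6 (k = 5).
Σσᵢ² = 1.72 + 1.49 + 2.34 + 1.30 + 1.08 = 7.93
Var(T) = 7.93 + 2 × 3.11 = 14.15
α (item deleted) = (5/4)·(1 − 7.93/14.15) = 0.55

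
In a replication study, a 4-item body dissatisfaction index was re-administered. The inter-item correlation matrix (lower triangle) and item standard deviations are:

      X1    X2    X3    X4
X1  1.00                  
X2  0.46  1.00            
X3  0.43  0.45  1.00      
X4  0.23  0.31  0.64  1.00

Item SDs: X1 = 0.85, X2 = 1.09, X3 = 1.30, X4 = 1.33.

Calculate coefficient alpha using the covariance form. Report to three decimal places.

Σσ²ᵢ = 0.85² + 1.09² + 1.30² + 1.33² = 5.3695
Covariances σ_ij = r_ij · s_i · s_j:
  σ(X1,X2) = 0.46 × 0.85 × 1.09 = 0.4262
  σ(X1,X3) = 0.43 × 0.85 × 1.30 = 0.4752
  σ(X1,X4) = 0.23 × 0.85 × 1.33 = 0.2600
  σ(X2,X3) = 0.45 × 1.09 × 1.30 = 0.6377
  σ(X2,X4) = 0.31 × 1.09 × 1.33 = 0.4494
  σ(X3,X4) = 0.64 × 1.30 × 1.33 = 1.1066
σ²_T = Σσ²ᵢ + 2·Σσ_ij = 5.3695 + 2 × 3.3551 = 12.0797
α = (4/3)·(1 − 5.3695/12.0797) = 0.741

α = 0.741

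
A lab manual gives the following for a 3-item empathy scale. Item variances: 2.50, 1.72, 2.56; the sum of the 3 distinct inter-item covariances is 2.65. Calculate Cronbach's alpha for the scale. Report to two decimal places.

α = 0.66

ΣVar(i) = 2.50 + 1.72 + 2.56 = 6.78
Sum of distinct covariances = 2.65
Var(T) = ΣVar(i) + 2·Σcov = 6.78 + 2 × 2.65 = 12.08
α = (3/2)·(1 − 6.78/12.08) = 0.66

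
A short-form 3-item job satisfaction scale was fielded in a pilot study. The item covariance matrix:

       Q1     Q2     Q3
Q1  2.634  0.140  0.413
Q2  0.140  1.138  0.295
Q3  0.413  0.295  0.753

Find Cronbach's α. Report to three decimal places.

Cronbach's α = 0.409

sum of item variances = 2.634 + 1.138 + 0.753 = 4.525
Sum of off-diagonal covariances = 0.848
σ²_total = 4.525 + 2 × 0.848 = 6.221
α = (k/(k−1))·(1 − sum of item variances/σ²_total) = (3/2)·(1 − 4.525/6.221) = 0.409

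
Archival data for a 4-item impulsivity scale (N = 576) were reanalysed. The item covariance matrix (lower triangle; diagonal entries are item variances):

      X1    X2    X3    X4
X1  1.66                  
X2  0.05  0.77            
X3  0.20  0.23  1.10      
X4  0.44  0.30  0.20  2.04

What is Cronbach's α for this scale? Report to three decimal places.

α = 0.450

ΣVar(i) = 1.66 + 0.77 + 1.10 + 2.04 = 5.57
Σ_{i<j} σ_ij = 1.42
total variance = 5.57 + 2 × 1.42 = 8.41
α = (k/(k−1))·(1 − ΣVar(i)/total variance) = (4/3)·(1 − 5.57/8.41) = 0.450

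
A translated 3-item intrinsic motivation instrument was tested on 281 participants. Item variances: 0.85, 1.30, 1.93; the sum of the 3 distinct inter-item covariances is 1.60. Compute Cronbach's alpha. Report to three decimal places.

Σσ²ᵢ = 0.85 + 1.30 + 1.93 = 4.08
Sum of distinct covariances = 1.60
σ²_T = Σσ²ᵢ + 2·Σcov = 4.08 + 2 × 1.60 = 7.28
α = (3/2)·(1 − 4.08/7.28) = 0.659

Cronbach's alpha = 0.659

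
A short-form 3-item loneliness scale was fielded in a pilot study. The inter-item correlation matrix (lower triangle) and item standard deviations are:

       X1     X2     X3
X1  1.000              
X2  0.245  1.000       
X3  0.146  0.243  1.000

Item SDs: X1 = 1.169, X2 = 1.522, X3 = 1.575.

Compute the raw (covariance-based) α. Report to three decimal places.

α = 0.442

Σσ²ᵢ = 1.169² + 1.522² + 1.575² = 6.1637
Covariances σ_ij = r_ij · s_i · s_j:
  σ(X1,X2) = 0.245 × 1.169 × 1.522 = 0.4359
  σ(X1,X3) = 0.146 × 1.169 × 1.575 = 0.2688
  σ(X2,X3) = 0.243 × 1.522 × 1.575 = 0.5825
σ²_T = Σσ²ᵢ + 2·Σσ_ij = 6.1637 + 2 × 1.2872 = 8.7381
α = (3/2)·(1 − 6.1637/8.7381) = 0.442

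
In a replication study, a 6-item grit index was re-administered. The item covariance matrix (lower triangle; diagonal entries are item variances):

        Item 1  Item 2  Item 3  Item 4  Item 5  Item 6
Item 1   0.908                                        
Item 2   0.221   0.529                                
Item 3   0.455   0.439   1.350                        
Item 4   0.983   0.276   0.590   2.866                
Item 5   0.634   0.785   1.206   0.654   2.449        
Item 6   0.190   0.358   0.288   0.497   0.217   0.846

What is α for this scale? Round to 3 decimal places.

Σσ²ᵢ = 0.908 + 0.529 + 1.350 + 2.866 + 2.449 + 0.846 = 8.948
Sum of off-diagonal covariances = 7.793
Var(T) = 8.948 + 2 × 7.793 = 24.534
α = (k/(k−1))·(1 − Σσ²ᵢ/Var(T)) = (6/5)·(1 − 8.948/24.534) = 0.762

α = 0.762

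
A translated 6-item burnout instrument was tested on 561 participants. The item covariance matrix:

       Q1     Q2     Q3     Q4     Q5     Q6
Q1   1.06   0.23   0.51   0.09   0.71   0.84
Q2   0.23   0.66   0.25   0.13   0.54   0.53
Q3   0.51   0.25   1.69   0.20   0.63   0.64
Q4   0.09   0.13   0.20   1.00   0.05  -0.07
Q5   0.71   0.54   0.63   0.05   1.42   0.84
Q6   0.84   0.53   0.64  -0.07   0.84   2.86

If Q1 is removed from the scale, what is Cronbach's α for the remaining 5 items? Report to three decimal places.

α = 0.619

Remaining items: Q2, Q3, Q4, Q5, Q6 (k = 5).
Σσᵢ² = 0.66 + 1.69 + 1.00 + 1.42 + 2.86 = 7.63
σ²_T = 7.63 + 2 × 3.74 = 15.11
α (item deleted) = (5/4)·(1 − 7.63/15.11) = 0.619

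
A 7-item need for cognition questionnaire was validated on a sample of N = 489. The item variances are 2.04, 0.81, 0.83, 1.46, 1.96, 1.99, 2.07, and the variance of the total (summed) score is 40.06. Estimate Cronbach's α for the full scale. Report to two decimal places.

α = 0.84

Σσ²ᵢ = 2.04 + 0.81 + 0.83 + 1.46 + 1.96 + 1.99 + 2.07 = 11.16
α = (k/(k−1))·(1 − Σσ²ᵢ/σ²_T) = (7/6)·(1 − 11.16/40.06) = 0.84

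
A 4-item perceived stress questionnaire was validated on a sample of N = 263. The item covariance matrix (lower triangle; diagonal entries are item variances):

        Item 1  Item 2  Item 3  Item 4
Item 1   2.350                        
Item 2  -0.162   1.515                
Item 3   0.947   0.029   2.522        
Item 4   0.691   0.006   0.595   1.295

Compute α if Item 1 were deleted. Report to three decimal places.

Remaining items: Item 2, Item 3, Item 4 (k = 3).
ΣVar(i) = 1.515 + 2.522 + 1.295 = 5.332
total variance = 5.332 + 2 × 0.630 = 6.592
α (item deleted) = (3/2)·(1 − 5.332/6.592) = 0.287

α = 0.287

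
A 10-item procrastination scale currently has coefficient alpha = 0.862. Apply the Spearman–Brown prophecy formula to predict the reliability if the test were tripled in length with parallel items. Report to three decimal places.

Length factor m = 3
α' = m·α / (1 + (m−1)·α)
   = 3 × 0.862 / (1 + (3 − 1) × 0.862)
   = 2.5860 / 2.7240 = 0.949

predicted reliability = 0.949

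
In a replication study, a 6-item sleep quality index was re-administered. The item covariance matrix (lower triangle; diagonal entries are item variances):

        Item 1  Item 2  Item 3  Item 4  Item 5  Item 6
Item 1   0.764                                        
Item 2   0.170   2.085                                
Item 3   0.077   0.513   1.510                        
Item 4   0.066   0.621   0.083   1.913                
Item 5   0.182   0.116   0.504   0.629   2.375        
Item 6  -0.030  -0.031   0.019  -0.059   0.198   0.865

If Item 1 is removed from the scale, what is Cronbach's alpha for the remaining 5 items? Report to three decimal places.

Cronbach's alpha = 0.465

Remaining items: Item 2, Item 3, Item 4, Item 5, Item 6 (k = 5).
Σσ²ᵢ = 2.085 + 1.510 + 1.913 + 2.375 + 0.865 = 8.748
σ²_T = 8.748 + 2 × 2.593 = 13.934
α (item deleted) = (5/4)·(1 − 8.748/13.934) = 0.465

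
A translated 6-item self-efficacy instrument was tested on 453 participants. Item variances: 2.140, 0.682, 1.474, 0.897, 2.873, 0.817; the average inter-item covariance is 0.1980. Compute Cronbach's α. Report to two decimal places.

α = 0.48

sum of item variances = 2.140 + 0.682 + 1.474 + 0.897 + 2.873 + 0.817 = 8.883
Sum of the 15 distinct covariances = 15 × 0.1980 = 2.9700
σ²_total = sum of item variances + 2·Σcov = 8.883 + 2 × 2.9700 = 14.8230
α = (6/5)·(1 − 8.883/14.8230) = 0.48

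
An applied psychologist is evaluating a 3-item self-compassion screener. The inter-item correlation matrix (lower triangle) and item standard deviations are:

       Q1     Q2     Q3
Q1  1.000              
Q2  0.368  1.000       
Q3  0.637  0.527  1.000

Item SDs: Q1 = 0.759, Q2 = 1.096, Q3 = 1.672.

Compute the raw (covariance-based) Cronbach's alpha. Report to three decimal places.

Σσ²ᵢ = 0.759² + 1.096² + 1.672² = 4.5729
Covariances σ_ij = r_ij · s_i · s_j:
  σ(Q1,Q2) = 0.368 × 0.759 × 1.096 = 0.3061
  σ(Q1,Q3) = 0.637 × 0.759 × 1.672 = 0.8084
  σ(Q2,Q3) = 0.527 × 1.096 × 1.672 = 0.9657
σ²_T = Σσ²ᵢ + 2·Σσ_ij = 4.5729 + 2 × 2.0802 = 8.7333
α = (3/2)·(1 − 4.5729/8.7333) = 0.715

Cronbach's alpha = 0.715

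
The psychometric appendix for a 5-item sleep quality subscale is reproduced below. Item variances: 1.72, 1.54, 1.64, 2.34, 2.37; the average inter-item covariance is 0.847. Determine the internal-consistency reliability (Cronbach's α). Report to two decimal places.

Cronbach's α = 0.80

Σσ²ᵢ = 1.72 + 1.54 + 1.64 + 2.34 + 2.37 = 9.61
Sum of the 10 distinct covariances = 10 × 0.847 = 8.470
σ²_total = Σσ²ᵢ + 2·Σcov = 9.61 + 2 × 8.470 = 26.550
α = (5/4)·(1 − 9.61/26.550) = 0.80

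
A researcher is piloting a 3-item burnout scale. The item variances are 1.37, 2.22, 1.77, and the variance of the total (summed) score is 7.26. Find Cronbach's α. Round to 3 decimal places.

Σσᵢ² = 1.37 + 2.22 + 1.77 = 5.36
α = (k/(k−1))·(1 − Σσᵢ²/total variance) = (3/2)·(1 − 5.36/7.26) = 0.393

α = 0.393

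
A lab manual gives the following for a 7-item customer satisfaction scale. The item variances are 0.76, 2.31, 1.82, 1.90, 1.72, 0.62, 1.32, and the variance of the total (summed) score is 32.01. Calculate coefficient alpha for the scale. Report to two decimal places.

α = 0.79

Σσ²ᵢ = 0.76 + 2.31 + 1.82 + 1.90 + 1.72 + 0.62 + 1.32 = 10.45
α = (k/(k−1))·(1 − Σσ²ᵢ/σ²_total) = (7/6)·(1 − 10.45/32.01) = 0.79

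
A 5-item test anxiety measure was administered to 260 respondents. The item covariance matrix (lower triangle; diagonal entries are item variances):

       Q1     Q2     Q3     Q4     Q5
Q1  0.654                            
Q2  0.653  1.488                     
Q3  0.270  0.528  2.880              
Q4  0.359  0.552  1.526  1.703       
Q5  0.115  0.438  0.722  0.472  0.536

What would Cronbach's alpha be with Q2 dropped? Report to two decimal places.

Remaining items: Q1, Q3, Q4, Q5 (k = 4).
sum of item variances = 0.654 + 2.880 + 1.703 + 0.536 = 5.773
Var(T) = 5.773 + 2 × 3.464 = 12.701
α (item deleted) = (4/3)·(1 − 5.773/12.701) = 0.73

Cronbach's alpha = 0.73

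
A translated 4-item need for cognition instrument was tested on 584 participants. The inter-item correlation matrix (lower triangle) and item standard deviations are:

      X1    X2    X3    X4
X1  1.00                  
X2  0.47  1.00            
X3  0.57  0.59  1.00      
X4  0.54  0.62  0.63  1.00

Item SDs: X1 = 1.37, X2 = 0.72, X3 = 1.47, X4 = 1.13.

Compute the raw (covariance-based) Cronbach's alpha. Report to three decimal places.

Cronbach's alpha = 0.818

Σσ²ᵢ = 1.37² + 0.72² + 1.47² + 1.13² = 5.8331
Covariances σ_ij = r_ij · s_i · s_j:
  σ(X1,X2) = 0.47 × 1.37 × 0.72 = 0.4636
  σ(X1,X3) = 0.57 × 1.37 × 1.47 = 1.1479
  σ(X1,X4) = 0.54 × 1.37 × 1.13 = 0.8360
  σ(X2,X3) = 0.59 × 0.72 × 1.47 = 0.6245
  σ(X2,X4) = 0.62 × 0.72 × 1.13 = 0.5044
  σ(X3,X4) = 0.63 × 1.47 × 1.13 = 1.0465
σ²_T = Σσ²ᵢ + 2·Σσ_ij = 5.8331 + 2 × 4.6229 = 15.0789
α = (4/3)·(1 − 5.8331/15.0789) = 0.818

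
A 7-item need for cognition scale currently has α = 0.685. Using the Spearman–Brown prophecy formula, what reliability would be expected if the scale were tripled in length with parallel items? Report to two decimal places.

Length factor m = 3
α' = m·α / (1 + (m−1)·α)
   = 3 × 0.685 / (1 + (3 − 1) × 0.685)
   = 2.0550 / 2.3700 = 0.87

predicted reliability = 0.87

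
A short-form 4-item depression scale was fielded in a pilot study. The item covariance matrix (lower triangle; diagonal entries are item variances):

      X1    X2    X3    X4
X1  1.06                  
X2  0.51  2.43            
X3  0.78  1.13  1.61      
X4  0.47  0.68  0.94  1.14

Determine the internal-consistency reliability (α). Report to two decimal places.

ΣVar(i) = 1.06 + 2.43 + 1.61 + 1.14 = 6.24
Sum of off-diagonal covariances = 4.51
σ²_T = 6.24 + 2 × 4.51 = 15.26
α = (k/(k−1))·(1 − ΣVar(i)/σ²_T) = (4/3)·(1 − 6.24/15.26) = 0.79

α = 0.79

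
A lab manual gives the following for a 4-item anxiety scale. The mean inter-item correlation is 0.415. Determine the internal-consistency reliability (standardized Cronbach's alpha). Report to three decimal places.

standardized Cronbach's alpha = 0.739

Standardized α = k·r̄ / (1 + (k−1)·r̄) = 4 × 0.415 / (1 + 3 × 0.415)
  = 1.6600 / 2.2450 = 0.739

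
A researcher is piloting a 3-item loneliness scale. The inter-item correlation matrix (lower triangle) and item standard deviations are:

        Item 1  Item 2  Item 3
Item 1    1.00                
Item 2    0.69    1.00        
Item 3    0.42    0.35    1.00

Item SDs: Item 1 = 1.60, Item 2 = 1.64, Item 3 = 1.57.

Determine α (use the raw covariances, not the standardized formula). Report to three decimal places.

α = 0.741

Σσ²ᵢ = 1.60² + 1.64² + 1.57² = 7.7145
Covariances σ_ij = r_ij · s_i · s_j:
  σ(Item 1,Item 2) = 0.69 × 1.60 × 1.64 = 1.8106
  σ(Item 1,Item 3) = 0.42 × 1.60 × 1.57 = 1.0550
  σ(Item 2,Item 3) = 0.35 × 1.64 × 1.57 = 0.9012
σ²_T = Σσ²ᵢ + 2·Σσ_ij = 7.7145 + 2 × 3.7668 = 15.2481
α = (3/2)·(1 − 7.7145/15.2481) = 0.741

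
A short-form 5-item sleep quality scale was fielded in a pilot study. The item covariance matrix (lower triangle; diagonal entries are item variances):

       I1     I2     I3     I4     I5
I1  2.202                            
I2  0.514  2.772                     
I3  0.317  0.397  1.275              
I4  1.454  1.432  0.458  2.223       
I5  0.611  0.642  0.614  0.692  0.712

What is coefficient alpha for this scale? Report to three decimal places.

coefficient alpha = 0.760

Σσᵢ² = 2.202 + 2.772 + 1.275 + 2.223 + 0.712 = 9.184
Sum of off-diagonal covariances = 7.131
σ²_total = 9.184 + 2 × 7.131 = 23.446
α = (k/(k−1))·(1 − Σσᵢ²/σ²_total) = (5/4)·(1 − 9.184/23.446) = 0.760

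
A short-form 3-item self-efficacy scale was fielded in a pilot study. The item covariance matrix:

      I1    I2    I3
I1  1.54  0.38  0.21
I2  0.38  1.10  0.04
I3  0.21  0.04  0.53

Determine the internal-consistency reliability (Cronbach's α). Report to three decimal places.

Σσ²ᵢ = 1.54 + 1.10 + 0.53 = 3.17
Sum of off-diagonal covariances = 0.63
Var(T) = 3.17 + 2 × 0.63 = 4.43
α = (k/(k−1))·(1 − Σσ²ᵢ/Var(T)) = (3/2)·(1 − 3.17/4.43) = 0.427

α = 0.427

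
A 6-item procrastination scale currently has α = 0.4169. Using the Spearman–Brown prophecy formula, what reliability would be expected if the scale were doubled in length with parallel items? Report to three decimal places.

predicted reliability = 0.588

Length factor m = 2
α' = m·α / (1 + (m−1)·α)
   = 2 × 0.4169 / (1 + (2 − 1) × 0.4169)
   = 0.8338 / 1.4169 = 0.588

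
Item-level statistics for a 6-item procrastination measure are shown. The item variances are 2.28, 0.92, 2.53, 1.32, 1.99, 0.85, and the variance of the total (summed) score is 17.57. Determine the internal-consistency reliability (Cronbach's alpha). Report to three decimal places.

Σσᵢ² = 2.28 + 0.92 + 2.53 + 1.32 + 1.99 + 0.85 = 9.89
α = (k/(k−1))·(1 − Σσᵢ²/Var(T)) = (6/5)·(1 − 9.89/17.57) = 0.525

Cronbach's alpha = 0.525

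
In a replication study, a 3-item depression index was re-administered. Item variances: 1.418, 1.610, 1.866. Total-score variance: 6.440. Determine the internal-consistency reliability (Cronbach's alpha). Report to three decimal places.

ΣVar(i) = 1.418 + 1.610 + 1.866 = 4.894
α = (k/(k−1))·(1 − ΣVar(i)/σ²_T) = (3/2)·(1 − 4.894/6.440) = 0.360

α = 0.360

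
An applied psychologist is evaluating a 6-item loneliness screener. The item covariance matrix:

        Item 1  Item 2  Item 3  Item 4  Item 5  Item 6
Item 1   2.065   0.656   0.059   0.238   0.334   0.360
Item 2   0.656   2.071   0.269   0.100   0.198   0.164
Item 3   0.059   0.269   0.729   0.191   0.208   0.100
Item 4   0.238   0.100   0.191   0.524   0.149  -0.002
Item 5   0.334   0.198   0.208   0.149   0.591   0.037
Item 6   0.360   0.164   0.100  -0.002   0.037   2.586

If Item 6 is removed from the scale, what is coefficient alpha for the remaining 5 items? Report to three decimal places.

α = 0.557

Remaining items: Item 1, Item 2, Item 3, Item 4, Item 5 (k = 5).
sum of item variances = 2.065 + 2.071 + 0.729 + 0.524 + 0.591 = 5.980
total variance = 5.980 + 2 × 2.402 = 10.784
α (item deleted) = (5/4)·(1 − 5.980/10.784) = 0.557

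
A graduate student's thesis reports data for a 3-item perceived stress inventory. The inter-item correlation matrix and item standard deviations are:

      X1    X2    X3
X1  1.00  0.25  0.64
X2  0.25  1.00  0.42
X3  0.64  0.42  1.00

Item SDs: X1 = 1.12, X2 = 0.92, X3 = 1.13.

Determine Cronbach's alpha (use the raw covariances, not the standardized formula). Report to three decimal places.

Cronbach's alpha = 0.707

Σσ²ᵢ = 1.12² + 0.92² + 1.13² = 3.3777
Covariances σ_ij = r_ij · s_i · s_j:
  σ(X1,X2) = 0.25 × 1.12 × 0.92 = 0.2576
  σ(X1,X3) = 0.64 × 1.12 × 1.13 = 0.8100
  σ(X2,X3) = 0.42 × 0.92 × 1.13 = 0.4366
σ²_T = Σσ²ᵢ + 2·Σσ_ij = 3.3777 + 2 × 1.5042 = 6.3861
α = (3/2)·(1 − 3.3777/6.3861) = 0.707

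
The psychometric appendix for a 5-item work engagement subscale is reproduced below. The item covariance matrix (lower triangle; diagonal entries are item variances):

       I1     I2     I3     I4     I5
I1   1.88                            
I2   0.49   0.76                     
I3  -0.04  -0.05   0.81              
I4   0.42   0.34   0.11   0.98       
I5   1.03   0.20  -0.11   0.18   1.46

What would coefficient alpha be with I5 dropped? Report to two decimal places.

Remaining items: I1, I2, I3, I4 (k = 4).
Σσ²ᵢ = 1.88 + 0.76 + 0.81 + 0.98 = 4.43
total variance = 4.43 + 2 × 1.27 = 6.97
α (item deleted) = (4/3)·(1 − 4.43/6.97) = 0.49

coefficient alpha = 0.49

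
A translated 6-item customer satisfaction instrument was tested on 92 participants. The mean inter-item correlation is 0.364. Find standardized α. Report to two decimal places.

Standardized α = k·r̄ / (1 + (k−1)·r̄) = 6 × 0.364 / (1 + 5 × 0.364)
  = 2.1840 / 2.8200 = 0.77

standardized α = 0.77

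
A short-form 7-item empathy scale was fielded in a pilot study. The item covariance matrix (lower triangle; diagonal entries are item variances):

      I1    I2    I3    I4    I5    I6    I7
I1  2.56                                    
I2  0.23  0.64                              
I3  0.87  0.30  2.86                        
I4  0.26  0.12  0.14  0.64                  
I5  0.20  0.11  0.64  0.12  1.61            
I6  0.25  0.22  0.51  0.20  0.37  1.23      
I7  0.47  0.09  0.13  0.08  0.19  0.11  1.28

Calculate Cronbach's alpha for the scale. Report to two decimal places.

Cronbach's alpha = 0.59

Σσᵢ² = 2.56 + 0.64 + 2.86 + 0.64 + 1.61 + 1.23 + 1.28 = 10.82
Sum of the distinct covariances = 5.61
Var(T) = 10.82 + 2 × 5.61 = 22.04
α = (k/(k−1))·(1 − Σσᵢ²/Var(T)) = (7/6)·(1 − 10.82/22.04) = 0.59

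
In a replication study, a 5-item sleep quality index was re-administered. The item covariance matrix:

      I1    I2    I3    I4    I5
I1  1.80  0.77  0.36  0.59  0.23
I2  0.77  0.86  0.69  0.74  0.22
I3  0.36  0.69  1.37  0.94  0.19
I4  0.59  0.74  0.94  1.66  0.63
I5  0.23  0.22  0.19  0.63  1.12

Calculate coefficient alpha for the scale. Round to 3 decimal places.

Σσᵢ² = 1.80 + 0.86 + 1.37 + 1.66 + 1.12 = 6.81
Σ_{i<j} σ_ij = 5.36
σ²_total = 6.81 + 2 × 5.36 = 17.53
α = (k/(k−1))·(1 − Σσᵢ²/σ²_total) = (5/4)·(1 − 6.81/17.53) = 0.764

α = 0.764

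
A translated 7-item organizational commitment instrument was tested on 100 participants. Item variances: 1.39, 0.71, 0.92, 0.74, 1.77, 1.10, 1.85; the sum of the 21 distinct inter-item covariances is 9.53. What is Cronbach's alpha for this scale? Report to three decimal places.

Σσᵢ² = 1.39 + 0.71 + 0.92 + 0.74 + 1.77 + 1.10 + 1.85 = 8.48
Sum of distinct covariances = 9.53
σ²_T = Σσᵢ² + 2·Σcov = 8.48 + 2 × 9.53 = 27.54
α = (7/6)·(1 − 8.48/27.54) = 0.807

α = 0.807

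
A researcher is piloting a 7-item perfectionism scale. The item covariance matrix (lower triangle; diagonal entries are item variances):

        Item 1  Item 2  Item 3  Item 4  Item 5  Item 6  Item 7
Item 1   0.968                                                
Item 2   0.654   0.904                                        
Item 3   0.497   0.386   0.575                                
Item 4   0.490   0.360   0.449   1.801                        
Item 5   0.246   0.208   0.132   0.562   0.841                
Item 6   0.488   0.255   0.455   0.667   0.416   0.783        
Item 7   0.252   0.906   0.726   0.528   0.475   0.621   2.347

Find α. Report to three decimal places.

α = 0.821

sum of item variances = 0.968 + 0.904 + 0.575 + 1.801 + 0.841 + 0.783 + 2.347 = 8.219
Σ_{i<j} σ_ij = 9.773
σ²_total = 8.219 + 2 × 9.773 = 27.765
α = (k/(k−1))·(1 − sum of item variances/σ²_total) = (7/6)·(1 − 8.219/27.765) = 0.821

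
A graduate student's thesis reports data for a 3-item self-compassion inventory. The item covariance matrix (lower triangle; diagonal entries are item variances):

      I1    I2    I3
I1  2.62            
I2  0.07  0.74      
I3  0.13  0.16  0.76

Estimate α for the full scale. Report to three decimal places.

Σσ²ᵢ = 2.62 + 0.74 + 0.76 = 4.12
Σ_{i<j} σ_ij = 0.36
Var(T) = 4.12 + 2 × 0.36 = 4.84
α = (k/(k−1))·(1 − Σσ²ᵢ/Var(T)) = (3/2)·(1 − 4.12/4.84) = 0.223

α = 0.223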